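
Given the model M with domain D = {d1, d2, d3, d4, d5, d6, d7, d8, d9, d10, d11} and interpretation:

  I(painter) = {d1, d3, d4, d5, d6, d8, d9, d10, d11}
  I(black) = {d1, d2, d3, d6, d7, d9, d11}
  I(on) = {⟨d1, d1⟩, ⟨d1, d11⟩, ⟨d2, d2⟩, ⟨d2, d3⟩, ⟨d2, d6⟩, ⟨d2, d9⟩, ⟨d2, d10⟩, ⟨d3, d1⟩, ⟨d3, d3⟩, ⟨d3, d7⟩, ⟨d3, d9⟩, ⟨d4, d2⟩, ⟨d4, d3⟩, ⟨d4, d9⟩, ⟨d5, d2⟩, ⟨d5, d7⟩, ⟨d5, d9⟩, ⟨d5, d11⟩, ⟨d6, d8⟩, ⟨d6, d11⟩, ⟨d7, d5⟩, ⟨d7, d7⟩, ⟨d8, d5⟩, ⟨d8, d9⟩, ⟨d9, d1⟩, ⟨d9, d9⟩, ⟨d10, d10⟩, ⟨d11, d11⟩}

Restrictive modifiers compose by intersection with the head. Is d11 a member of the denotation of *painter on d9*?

no

⟦on d9⟧ = {x : ⟨x, d9⟩ ∈ ⟦on⟧} = {d2, d3, d4, d5, d8, d9}
⟦painter⟧ = {d1, d3, d4, d5, d6, d8, d9, d10, d11}
… ∩ ⟦on d9⟧ = {d1, d3, d4, d5, d6, d8, d9, d10, d11} ∩ {d2, d3, d4, d5, d8, d9} = {d3, d4, d5, d8, d9}
⟦painter on d9⟧ = {d3, d4, d5, d8, d9}; d11 ∉ this set.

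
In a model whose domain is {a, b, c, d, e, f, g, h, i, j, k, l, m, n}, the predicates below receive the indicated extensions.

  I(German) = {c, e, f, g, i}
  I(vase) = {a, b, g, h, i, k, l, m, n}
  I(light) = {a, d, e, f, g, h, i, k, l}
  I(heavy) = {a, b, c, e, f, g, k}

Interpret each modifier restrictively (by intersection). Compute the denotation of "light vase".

{a, g, h, i, k, l}

⟦vase⟧ = {a, b, g, h, i, k, l, m, n}
… ∩ ⟦light⟧ = {a, b, g, h, i, k, l, m, n} ∩ {a, d, e, f, g, h, i, k, l} = {a, g, h, i, k, l}
So ⟦light vase⟧ = {a, g, h, i, k, l}.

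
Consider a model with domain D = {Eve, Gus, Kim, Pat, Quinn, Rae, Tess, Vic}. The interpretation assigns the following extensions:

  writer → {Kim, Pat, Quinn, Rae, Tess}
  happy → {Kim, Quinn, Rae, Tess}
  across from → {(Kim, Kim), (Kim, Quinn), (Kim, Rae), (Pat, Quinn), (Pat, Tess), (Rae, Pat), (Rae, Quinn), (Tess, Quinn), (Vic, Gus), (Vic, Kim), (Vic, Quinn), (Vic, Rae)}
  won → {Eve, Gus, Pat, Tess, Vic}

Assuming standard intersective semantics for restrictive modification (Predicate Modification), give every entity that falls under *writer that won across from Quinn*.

⟦that won⟧ = ⟦won⟧ = {Eve, Gus, Pat, Tess, Vic}
⟦across from Quinn⟧ = {x : ⟨x, Quinn⟩ ∈ ⟦across from⟧} = {Kim, Pat, Rae, Tess, Vic}
⟦writer⟧ = {Kim, Pat, Quinn, Rae, Tess}
… ∩ ⟦that won⟧ = {Kim, Pat, Quinn, Rae, Tess} ∩ {Eve, Gus, Pat, Tess, Vic} = {Pat, Tess}
… ∩ ⟦across from Quinn⟧ = {Pat, Tess} ∩ {Kim, Pat, Rae, Tess, Vic} = {Pat, Tess}
So ⟦writer that won across from Quinn⟧ = {Pat, Tess}.

{Pat, Tess}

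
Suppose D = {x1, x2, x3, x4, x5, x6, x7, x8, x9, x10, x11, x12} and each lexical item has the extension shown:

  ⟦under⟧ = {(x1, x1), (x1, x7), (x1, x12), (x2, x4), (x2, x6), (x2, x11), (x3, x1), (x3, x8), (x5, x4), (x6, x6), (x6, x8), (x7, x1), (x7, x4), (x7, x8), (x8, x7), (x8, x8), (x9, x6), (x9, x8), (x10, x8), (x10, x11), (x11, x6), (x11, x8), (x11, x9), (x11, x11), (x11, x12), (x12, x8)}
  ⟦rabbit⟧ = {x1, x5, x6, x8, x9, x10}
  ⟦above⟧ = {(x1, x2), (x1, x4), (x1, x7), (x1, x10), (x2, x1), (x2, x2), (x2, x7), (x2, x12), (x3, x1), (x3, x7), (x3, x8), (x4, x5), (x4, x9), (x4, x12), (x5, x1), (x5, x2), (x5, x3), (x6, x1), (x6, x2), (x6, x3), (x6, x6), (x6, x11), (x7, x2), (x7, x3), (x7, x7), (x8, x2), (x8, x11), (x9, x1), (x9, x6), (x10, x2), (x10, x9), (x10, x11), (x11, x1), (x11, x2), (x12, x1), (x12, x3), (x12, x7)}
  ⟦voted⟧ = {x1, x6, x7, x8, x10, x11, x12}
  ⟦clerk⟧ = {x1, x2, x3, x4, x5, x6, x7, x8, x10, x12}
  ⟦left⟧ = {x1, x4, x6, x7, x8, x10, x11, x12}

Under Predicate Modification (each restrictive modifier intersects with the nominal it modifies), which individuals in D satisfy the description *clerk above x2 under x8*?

{x6, x7, x8, x10}

⟦above x2⟧ = {x : ⟨x, x2⟩ ∈ ⟦above⟧} = {x1, x2, x5, x6, x7, x8, x10, x11}
⟦under x8⟧ = {x : ⟨x, x8⟩ ∈ ⟦under⟧} = {x3, x6, x7, x8, x9, x10, x11, x12}
⟦clerk⟧ = {x1, x2, x3, x4, x5, x6, x7, x8, x10, x12}
… ∩ ⟦above x2⟧ = {x1, x2, x3, x4, x5, x6, x7, x8, x10, x12} ∩ {x1, x2, x5, x6, x7, x8, x10, x11} = {x1, x2, x5, x6, x7, x8, x10}
… ∩ ⟦under x8⟧ = {x1, x2, x5, x6, x7, x8, x10} ∩ {x3, x6, x7, x8, x9, x10, x11, x12} = {x6, x7, x8, x10}
So ⟦clerk above x2 under x8⟧ = {x6, x7, x8, x10}.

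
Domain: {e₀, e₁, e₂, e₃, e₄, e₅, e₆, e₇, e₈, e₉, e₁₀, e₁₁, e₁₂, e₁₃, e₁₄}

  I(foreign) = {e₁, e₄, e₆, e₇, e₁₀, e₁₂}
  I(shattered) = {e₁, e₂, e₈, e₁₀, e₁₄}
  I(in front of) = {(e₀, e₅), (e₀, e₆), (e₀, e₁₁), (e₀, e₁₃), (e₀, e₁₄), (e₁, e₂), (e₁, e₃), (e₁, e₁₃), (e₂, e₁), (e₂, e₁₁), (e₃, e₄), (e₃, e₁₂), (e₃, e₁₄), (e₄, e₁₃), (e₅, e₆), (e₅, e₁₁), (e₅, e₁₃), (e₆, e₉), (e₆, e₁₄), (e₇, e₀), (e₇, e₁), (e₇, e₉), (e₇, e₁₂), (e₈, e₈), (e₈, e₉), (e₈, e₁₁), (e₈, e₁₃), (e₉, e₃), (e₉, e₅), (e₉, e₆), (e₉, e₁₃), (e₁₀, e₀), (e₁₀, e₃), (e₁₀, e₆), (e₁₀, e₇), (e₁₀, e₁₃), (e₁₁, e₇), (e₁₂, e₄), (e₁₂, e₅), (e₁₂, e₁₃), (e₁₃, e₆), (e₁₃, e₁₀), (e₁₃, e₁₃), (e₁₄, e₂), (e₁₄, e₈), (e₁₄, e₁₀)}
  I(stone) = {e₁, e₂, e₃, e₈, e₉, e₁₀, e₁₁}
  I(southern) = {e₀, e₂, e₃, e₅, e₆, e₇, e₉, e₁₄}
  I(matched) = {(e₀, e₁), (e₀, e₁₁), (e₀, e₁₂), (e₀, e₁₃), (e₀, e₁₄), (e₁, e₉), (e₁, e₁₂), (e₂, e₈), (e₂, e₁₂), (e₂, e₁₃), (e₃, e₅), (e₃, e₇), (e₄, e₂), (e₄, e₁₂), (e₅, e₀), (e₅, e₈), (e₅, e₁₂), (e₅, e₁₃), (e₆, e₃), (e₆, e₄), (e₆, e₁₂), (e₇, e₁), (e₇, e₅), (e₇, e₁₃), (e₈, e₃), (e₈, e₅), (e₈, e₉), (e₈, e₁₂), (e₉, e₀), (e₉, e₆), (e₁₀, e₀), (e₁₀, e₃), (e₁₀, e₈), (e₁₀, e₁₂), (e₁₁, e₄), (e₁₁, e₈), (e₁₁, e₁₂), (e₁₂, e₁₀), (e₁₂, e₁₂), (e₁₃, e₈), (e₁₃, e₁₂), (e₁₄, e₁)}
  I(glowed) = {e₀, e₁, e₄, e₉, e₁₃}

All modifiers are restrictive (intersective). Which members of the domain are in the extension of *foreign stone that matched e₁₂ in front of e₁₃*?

⟦that matched e₁₂⟧ = {x : ⟨x, e₁₂⟩ ∈ ⟦matched⟧} = {e₀, e₁, e₂, e₄, e₅, e₆, e₈, e₁₀, e₁₁, e₁₂, e₁₃}
⟦in front of e₁₃⟧ = {x : ⟨x, e₁₃⟩ ∈ ⟦in front of⟧} = {e₀, e₁, e₄, e₅, e₈, e₉, e₁₀, e₁₂, e₁₃}
⟦stone⟧ = {e₁, e₂, e₃, e₈, e₉, e₁₀, e₁₁}
… ∩ ⟦that matched e₁₂⟧ = {e₁, e₂, e₃, e₈, e₉, e₁₀, e₁₁} ∩ {e₀, e₁, e₂, e₄, e₅, e₆, e₈, e₁₀, e₁₁, e₁₂, e₁₃} = {e₁, e₂, e₈, e₁₀, e₁₁}
… ∩ ⟦in front of e₁₃⟧ = {e₁, e₂, e₈, e₁₀, e₁₁} ∩ {e₀, e₁, e₄, e₅, e₈, e₉, e₁₀, e₁₂, e₁₃} = {e₁, e₈, e₁₀}
… ∩ ⟦foreign⟧ = {e₁, e₈, e₁₀} ∩ {e₁, e₄, e₆, e₇, e₁₀, e₁₂} = {e₁, e₁₀}
So ⟦foreign stone that matched e₁₂ in front of e₁₃⟧ = {e₁, e₁₀}.

{e₁, e₁₀}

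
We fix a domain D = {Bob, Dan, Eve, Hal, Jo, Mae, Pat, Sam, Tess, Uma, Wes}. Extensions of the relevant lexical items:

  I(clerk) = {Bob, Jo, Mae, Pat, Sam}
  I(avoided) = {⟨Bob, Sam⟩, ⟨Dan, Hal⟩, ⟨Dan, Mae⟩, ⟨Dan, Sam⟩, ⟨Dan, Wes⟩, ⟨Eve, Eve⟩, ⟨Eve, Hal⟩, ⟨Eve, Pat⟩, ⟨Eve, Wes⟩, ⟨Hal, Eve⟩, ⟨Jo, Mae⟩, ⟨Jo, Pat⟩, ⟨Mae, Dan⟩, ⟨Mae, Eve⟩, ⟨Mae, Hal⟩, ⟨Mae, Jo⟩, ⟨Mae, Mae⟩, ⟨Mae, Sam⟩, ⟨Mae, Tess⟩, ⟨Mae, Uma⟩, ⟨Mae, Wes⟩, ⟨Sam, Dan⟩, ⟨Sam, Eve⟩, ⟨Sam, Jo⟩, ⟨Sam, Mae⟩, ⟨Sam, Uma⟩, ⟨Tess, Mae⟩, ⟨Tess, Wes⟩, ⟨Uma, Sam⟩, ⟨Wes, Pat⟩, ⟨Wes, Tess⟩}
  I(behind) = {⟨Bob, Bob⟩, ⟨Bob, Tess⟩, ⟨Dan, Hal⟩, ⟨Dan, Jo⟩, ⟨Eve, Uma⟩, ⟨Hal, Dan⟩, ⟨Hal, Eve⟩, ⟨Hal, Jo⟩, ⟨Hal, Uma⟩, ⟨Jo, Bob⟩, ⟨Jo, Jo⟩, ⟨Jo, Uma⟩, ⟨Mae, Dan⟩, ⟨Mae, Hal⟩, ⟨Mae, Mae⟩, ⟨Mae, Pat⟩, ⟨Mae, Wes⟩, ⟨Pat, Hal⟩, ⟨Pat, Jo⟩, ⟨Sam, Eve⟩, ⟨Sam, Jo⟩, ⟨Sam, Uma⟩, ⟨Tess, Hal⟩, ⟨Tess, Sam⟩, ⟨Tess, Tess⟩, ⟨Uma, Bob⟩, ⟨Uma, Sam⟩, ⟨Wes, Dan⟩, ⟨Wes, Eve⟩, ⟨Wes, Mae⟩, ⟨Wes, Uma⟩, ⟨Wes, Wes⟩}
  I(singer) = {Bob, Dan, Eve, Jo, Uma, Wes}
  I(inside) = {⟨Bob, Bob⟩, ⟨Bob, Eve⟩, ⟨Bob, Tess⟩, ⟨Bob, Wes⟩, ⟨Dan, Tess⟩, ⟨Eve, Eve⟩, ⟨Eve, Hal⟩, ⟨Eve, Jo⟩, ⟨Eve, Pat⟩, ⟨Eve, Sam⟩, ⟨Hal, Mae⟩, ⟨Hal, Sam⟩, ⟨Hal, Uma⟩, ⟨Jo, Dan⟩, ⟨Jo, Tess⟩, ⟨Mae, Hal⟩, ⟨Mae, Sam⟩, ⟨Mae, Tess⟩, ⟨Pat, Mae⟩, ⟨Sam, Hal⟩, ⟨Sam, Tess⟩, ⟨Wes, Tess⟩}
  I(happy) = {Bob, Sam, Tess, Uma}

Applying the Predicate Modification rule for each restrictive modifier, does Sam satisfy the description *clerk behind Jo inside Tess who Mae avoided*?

yes

⟦behind Jo⟧ = {x : ⟨x, Jo⟩ ∈ ⟦behind⟧} = {Dan, Hal, Jo, Pat, Sam}
⟦inside Tess⟧ = {x : ⟨x, Tess⟩ ∈ ⟦inside⟧} = {Bob, Dan, Jo, Mae, Sam, Wes}
⟦who Mae avoided⟧ = {x : ⟨Mae, x⟩ ∈ ⟦avoided⟧} = {Dan, Eve, Hal, Jo, Mae, Sam, Tess, Uma, Wes}
⟦clerk⟧ = {Bob, Jo, Mae, Pat, Sam}
… ∩ ⟦behind Jo⟧ = {Bob, Jo, Mae, Pat, Sam} ∩ {Dan, Hal, Jo, Pat, Sam} = {Jo, Pat, Sam}
… ∩ ⟦inside Tess⟧ = {Jo, Pat, Sam} ∩ {Bob, Dan, Jo, Mae, Sam, Wes} = {Jo, Sam}
… ∩ ⟦who Mae avoided⟧ = {Jo, Sam} ∩ {Dan, Eve, Hal, Jo, Mae, Sam, Tess, Uma, Wes} = {Jo, Sam}
⟦clerk behind Jo inside Tess who Mae avoided⟧ = {Jo, Sam}; Sam ∈ this set.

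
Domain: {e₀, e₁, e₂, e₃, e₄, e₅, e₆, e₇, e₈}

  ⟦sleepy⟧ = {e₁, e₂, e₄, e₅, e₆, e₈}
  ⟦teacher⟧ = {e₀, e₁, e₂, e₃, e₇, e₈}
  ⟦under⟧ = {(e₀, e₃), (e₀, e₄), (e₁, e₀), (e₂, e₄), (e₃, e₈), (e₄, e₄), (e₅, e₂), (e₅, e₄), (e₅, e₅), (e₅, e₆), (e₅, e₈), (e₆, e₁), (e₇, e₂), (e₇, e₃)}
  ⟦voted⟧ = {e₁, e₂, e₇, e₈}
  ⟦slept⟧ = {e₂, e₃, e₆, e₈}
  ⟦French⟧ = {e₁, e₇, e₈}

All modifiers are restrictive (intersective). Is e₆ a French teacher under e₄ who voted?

no

⟦under e₄⟧ = {x : ⟨x, e₄⟩ ∈ ⟦under⟧} = {e₀, e₂, e₄, e₅}
⟦who voted⟧ = ⟦voted⟧ = {e₁, e₂, e₇, e₈}
⟦teacher⟧ = {e₀, e₁, e₂, e₃, e₇, e₈}
… ∩ ⟦under e₄⟧ = {e₀, e₁, e₂, e₃, e₇, e₈} ∩ {e₀, e₂, e₄, e₅} = {e₀, e₂}
… ∩ ⟦who voted⟧ = {e₀, e₂} ∩ {e₁, e₂, e₇, e₈} = {e₂}
… ∩ ⟦French⟧ = {e₂} ∩ {e₁, e₇, e₈} = ∅
⟦French teacher under e₄ who voted⟧ = ∅; e₆ ∉ this set.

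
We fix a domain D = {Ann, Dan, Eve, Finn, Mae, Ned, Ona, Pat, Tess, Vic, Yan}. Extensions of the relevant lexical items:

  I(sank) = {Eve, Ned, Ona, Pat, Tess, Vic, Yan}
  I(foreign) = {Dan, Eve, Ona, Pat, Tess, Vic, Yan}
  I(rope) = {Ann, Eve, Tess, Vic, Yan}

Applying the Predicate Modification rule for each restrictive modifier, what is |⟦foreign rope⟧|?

4

⟦rope⟧ = {Ann, Eve, Tess, Vic, Yan}
… ∩ ⟦foreign⟧ = {Ann, Eve, Tess, Vic, Yan} ∩ {Dan, Eve, Ona, Pat, Tess, Vic, Yan} = {Eve, Tess, Vic, Yan}
⟦foreign rope⟧ = {Eve, Tess, Vic, Yan}, so the cardinality is 4.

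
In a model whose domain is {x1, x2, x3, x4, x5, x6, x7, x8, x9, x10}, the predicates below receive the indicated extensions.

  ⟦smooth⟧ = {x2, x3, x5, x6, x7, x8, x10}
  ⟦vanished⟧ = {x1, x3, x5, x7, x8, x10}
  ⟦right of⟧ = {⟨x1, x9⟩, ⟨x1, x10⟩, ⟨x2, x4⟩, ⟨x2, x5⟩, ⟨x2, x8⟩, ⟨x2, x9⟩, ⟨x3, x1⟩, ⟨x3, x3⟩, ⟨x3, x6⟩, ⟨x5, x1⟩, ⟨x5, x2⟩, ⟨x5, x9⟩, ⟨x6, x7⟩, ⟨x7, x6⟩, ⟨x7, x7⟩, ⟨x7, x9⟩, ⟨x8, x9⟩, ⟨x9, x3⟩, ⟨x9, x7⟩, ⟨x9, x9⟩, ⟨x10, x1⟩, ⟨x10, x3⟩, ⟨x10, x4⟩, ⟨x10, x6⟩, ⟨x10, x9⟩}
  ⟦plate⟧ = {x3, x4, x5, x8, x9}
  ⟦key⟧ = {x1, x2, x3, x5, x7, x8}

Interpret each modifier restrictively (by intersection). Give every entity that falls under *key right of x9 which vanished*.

{x1, x5, x7, x8}

⟦right of x9⟧ = {x : ⟨x, x9⟩ ∈ ⟦right of⟧} = {x1, x2, x5, x7, x8, x9, x10}
⟦which vanished⟧ = ⟦vanished⟧ = {x1, x3, x5, x7, x8, x10}
⟦key⟧ = {x1, x2, x3, x5, x7, x8}
… ∩ ⟦right of x9⟧ = {x1, x2, x3, x5, x7, x8} ∩ {x1, x2, x5, x7, x8, x9, x10} = {x1, x2, x5, x7, x8}
… ∩ ⟦which vanished⟧ = {x1, x2, x5, x7, x8} ∩ {x1, x3, x5, x7, x8, x10} = {x1, x5, x7, x8}
So ⟦key right of x9 which vanished⟧ = {x1, x5, x7, x8}.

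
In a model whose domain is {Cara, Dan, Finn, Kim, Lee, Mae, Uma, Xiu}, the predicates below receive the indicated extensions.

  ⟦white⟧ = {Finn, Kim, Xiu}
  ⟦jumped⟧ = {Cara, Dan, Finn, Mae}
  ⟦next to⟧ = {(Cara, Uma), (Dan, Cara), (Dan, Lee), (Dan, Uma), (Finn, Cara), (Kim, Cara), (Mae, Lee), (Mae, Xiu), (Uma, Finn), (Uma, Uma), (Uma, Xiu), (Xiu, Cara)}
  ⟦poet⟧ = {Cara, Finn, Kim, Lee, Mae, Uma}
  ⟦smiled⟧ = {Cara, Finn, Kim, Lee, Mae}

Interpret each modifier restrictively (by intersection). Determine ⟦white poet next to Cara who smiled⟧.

{Finn, Kim}

⟦next to Cara⟧ = {x : ⟨x, Cara⟩ ∈ ⟦next to⟧} = {Dan, Finn, Kim, Xiu}
⟦who smiled⟧ = ⟦smiled⟧ = {Cara, Finn, Kim, Lee, Mae}
⟦poet⟧ = {Cara, Finn, Kim, Lee, Mae, Uma}
… ∩ ⟦next to Cara⟧ = {Cara, Finn, Kim, Lee, Mae, Uma} ∩ {Dan, Finn, Kim, Xiu} = {Finn, Kim}
… ∩ ⟦who smiled⟧ = {Finn, Kim} ∩ {Cara, Finn, Kim, Lee, Mae} = {Finn, Kim}
… ∩ ⟦white⟧ = {Finn, Kim} ∩ {Finn, Kim, Xiu} = {Finn, Kim}
So ⟦white poet next to Cara who smiled⟧ = {Finn, Kim}.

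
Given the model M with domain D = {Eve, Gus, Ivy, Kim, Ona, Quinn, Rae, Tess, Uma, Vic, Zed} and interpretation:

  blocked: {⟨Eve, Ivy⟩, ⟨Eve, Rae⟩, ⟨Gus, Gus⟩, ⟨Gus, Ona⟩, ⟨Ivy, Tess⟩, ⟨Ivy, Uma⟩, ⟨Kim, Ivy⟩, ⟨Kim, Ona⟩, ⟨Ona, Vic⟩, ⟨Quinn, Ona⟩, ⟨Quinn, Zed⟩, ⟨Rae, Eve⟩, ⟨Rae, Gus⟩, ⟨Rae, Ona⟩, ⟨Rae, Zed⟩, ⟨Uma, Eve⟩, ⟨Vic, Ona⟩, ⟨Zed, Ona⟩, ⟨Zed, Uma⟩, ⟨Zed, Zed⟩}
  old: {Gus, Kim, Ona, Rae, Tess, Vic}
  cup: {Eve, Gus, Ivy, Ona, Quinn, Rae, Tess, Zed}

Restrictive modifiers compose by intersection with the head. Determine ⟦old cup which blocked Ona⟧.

{Gus, Rae}

⟦which blocked Ona⟧ = {x : ⟨x, Ona⟩ ∈ ⟦blocked⟧} = {Gus, Kim, Quinn, Rae, Vic, Zed}
⟦cup⟧ = {Eve, Gus, Ivy, Ona, Quinn, Rae, Tess, Zed}
… ∩ ⟦which blocked Ona⟧ = {Eve, Gus, Ivy, Ona, Quinn, Rae, Tess, Zed} ∩ {Gus, Kim, Quinn, Rae, Vic, Zed} = {Gus, Quinn, Rae, Zed}
… ∩ ⟦old⟧ = {Gus, Quinn, Rae, Zed} ∩ {Gus, Kim, Ona, Rae, Tess, Vic} = {Gus, Rae}
So ⟦old cup which blocked Ona⟧ = {Gus, Rae}.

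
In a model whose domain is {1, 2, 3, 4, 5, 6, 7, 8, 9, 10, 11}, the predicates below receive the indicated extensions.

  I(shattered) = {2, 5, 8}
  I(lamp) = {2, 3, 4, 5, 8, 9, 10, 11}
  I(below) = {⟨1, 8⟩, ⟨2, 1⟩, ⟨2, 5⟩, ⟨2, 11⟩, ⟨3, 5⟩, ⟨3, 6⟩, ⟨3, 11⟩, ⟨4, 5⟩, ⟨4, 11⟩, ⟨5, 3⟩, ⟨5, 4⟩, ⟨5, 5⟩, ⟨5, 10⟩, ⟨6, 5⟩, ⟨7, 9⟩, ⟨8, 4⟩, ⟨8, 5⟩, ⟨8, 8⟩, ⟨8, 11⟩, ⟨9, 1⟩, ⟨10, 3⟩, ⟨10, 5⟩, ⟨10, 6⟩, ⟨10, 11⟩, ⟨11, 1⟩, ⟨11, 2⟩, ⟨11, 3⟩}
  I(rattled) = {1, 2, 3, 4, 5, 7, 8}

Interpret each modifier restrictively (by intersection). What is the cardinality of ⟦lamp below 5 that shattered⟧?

⟦below 5⟧ = {x : ⟨x, 5⟩ ∈ ⟦below⟧} = {2, 3, 4, 5, 6, 8, 10}
⟦that shattered⟧ = ⟦shattered⟧ = {2, 5, 8}
⟦lamp⟧ = {2, 3, 4, 5, 8, 9, 10, 11}
… ∩ ⟦below 5⟧ = {2, 3, 4, 5, 8, 9, 10, 11} ∩ {2, 3, 4, 5, 6, 8, 10} = {2, 3, 4, 5, 8, 10}
… ∩ ⟦that shattered⟧ = {2, 3, 4, 5, 8, 10} ∩ {2, 5, 8} = {2, 5, 8}
⟦lamp below 5 that shattered⟧ = {2, 5, 8}, so the cardinality is 3.

3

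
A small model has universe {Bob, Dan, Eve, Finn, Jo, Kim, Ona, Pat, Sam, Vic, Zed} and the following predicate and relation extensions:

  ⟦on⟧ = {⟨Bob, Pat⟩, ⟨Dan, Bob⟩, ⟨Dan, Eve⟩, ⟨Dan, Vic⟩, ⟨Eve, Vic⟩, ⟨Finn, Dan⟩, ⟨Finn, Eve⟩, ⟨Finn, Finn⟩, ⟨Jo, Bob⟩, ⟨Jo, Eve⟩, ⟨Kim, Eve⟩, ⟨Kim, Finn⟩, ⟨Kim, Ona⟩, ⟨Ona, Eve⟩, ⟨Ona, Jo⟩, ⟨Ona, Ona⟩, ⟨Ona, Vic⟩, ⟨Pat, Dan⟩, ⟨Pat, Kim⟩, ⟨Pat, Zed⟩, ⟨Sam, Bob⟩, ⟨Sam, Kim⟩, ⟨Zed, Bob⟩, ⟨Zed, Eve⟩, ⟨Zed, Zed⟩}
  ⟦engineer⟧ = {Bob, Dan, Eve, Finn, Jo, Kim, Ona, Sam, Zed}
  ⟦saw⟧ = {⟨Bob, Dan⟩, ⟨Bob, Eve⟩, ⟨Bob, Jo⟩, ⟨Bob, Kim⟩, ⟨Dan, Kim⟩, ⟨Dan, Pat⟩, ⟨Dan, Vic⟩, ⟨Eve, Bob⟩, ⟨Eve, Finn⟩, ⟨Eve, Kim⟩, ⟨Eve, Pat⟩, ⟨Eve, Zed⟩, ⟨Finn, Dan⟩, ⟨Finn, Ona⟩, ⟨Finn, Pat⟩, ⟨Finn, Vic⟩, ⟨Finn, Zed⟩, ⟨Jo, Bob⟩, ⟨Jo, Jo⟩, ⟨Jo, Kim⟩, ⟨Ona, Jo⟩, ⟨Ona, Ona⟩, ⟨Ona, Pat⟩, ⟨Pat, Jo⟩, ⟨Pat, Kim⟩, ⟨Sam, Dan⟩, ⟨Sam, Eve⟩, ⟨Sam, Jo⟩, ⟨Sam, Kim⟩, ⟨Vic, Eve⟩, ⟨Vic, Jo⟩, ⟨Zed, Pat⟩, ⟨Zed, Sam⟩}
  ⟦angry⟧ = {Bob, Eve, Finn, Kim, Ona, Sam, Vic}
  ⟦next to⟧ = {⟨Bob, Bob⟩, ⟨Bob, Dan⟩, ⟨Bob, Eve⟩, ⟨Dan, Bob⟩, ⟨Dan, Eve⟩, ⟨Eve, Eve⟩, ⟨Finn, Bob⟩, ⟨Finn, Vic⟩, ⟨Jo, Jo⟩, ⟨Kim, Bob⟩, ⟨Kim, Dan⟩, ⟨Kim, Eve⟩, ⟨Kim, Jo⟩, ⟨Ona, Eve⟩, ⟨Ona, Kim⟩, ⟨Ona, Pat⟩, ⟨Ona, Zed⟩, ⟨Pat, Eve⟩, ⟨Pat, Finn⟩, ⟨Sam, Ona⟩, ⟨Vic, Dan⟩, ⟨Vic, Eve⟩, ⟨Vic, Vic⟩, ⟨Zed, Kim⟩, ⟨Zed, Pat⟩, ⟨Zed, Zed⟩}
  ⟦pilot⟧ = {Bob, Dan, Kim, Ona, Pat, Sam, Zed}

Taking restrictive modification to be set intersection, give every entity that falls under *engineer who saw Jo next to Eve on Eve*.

{Ona}

⟦who saw Jo⟧ = {x : ⟨x, Jo⟩ ∈ ⟦saw⟧} = {Bob, Jo, Ona, Pat, Sam, Vic}
⟦next to Eve⟧ = {x : ⟨x, Eve⟩ ∈ ⟦next to⟧} = {Bob, Dan, Eve, Kim, Ona, Pat, Vic}
⟦on Eve⟧ = {x : ⟨x, Eve⟩ ∈ ⟦on⟧} = {Dan, Finn, Jo, Kim, Ona, Zed}
⟦engineer⟧ = {Bob, Dan, Eve, Finn, Jo, Kim, Ona, Sam, Zed}
… ∩ ⟦who saw Jo⟧ = {Bob, Dan, Eve, Finn, Jo, Kim, Ona, Sam, Zed} ∩ {Bob, Jo, Ona, Pat, Sam, Vic} = {Bob, Jo, Ona, Sam}
… ∩ ⟦next to Eve⟧ = {Bob, Jo, Ona, Sam} ∩ {Bob, Dan, Eve, Kim, Ona, Pat, Vic} = {Bob, Ona}
… ∩ ⟦on Eve⟧ = {Bob, Ona} ∩ {Dan, Finn, Jo, Kim, Ona, Zed} = {Ona}
So ⟦engineer who saw Jo next to Eve on Eve⟧ = {Ona}.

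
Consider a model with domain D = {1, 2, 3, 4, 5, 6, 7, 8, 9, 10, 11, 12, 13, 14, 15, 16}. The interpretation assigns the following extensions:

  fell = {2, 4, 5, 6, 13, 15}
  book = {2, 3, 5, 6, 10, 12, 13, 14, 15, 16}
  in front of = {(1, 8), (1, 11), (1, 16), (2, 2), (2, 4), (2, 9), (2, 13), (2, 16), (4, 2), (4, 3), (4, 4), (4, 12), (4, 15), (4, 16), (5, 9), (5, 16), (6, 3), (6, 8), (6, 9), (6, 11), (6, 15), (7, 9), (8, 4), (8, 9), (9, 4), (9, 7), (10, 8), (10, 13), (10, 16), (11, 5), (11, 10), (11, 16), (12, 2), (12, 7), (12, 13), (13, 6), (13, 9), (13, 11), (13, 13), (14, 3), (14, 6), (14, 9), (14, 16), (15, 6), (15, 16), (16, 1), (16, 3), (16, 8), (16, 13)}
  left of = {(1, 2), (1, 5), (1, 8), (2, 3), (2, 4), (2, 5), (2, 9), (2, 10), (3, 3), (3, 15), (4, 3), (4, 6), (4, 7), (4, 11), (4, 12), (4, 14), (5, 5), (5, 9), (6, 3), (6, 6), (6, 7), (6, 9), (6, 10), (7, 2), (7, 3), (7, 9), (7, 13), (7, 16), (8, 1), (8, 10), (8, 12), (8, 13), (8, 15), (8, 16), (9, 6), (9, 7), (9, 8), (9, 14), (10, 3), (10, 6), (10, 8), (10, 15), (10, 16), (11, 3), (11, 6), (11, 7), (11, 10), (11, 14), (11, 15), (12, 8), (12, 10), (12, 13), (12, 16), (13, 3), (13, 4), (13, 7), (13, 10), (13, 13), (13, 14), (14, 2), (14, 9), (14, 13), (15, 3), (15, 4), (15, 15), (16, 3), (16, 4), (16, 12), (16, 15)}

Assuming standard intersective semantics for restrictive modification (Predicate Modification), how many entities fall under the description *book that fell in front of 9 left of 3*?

⟦that fell⟧ = ⟦fell⟧ = {2, 4, 5, 6, 13, 15}
⟦in front of 9⟧ = {x : ⟨x, 9⟩ ∈ ⟦in front of⟧} = {2, 5, 6, 7, 8, 13, 14}
⟦left of 3⟧ = {x : ⟨x, 3⟩ ∈ ⟦left of⟧} = {2, 3, 4, 6, 7, 10, 11, 13, 15, 16}
⟦book⟧ = {2, 3, 5, 6, 10, 12, 13, 14, 15, 16}
… ∩ ⟦that fell⟧ = {2, 3, 5, 6, 10, 12, 13, 14, 15, 16} ∩ {2, 4, 5, 6, 13, 15} = {2, 5, 6, 13, 15}
… ∩ ⟦in front of 9⟧ = {2, 5, 6, 13, 15} ∩ {2, 5, 6, 7, 8, 13, 14} = {2, 5, 6, 13}
… ∩ ⟦left of 3⟧ = {2, 5, 6, 13} ∩ {2, 3, 4, 6, 7, 10, 11, 13, 15, 16} = {2, 6, 13}
⟦book that fell in front of 9 left of 3⟧ = {2, 6, 13}, so the cardinality is 3.

3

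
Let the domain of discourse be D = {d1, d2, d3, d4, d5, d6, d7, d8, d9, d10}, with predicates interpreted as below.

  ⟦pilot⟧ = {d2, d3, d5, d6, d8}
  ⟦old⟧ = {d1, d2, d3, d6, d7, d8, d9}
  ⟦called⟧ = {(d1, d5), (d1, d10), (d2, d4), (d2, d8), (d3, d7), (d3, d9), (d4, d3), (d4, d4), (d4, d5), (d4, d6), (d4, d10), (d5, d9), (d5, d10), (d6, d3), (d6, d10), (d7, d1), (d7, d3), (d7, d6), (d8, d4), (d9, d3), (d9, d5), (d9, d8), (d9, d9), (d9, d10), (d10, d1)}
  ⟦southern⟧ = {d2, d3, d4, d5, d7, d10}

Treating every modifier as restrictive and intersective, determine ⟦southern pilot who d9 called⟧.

⟦who d9 called⟧ = {x : ⟨d9, x⟩ ∈ ⟦called⟧} = {d3, d5, d8, d9, d10}
⟦pilot⟧ = {d2, d3, d5, d6, d8}
… ∩ ⟦who d9 called⟧ = {d2, d3, d5, d6, d8} ∩ {d3, d5, d8, d9, d10} = {d3, d5, d8}
… ∩ ⟦southern⟧ = {d3, d5, d8} ∩ {d2, d3, d4, d5, d7, d10} = {d3, d5}
So ⟦southern pilot who d9 called⟧ = {d3, d5}.

{d3, d5}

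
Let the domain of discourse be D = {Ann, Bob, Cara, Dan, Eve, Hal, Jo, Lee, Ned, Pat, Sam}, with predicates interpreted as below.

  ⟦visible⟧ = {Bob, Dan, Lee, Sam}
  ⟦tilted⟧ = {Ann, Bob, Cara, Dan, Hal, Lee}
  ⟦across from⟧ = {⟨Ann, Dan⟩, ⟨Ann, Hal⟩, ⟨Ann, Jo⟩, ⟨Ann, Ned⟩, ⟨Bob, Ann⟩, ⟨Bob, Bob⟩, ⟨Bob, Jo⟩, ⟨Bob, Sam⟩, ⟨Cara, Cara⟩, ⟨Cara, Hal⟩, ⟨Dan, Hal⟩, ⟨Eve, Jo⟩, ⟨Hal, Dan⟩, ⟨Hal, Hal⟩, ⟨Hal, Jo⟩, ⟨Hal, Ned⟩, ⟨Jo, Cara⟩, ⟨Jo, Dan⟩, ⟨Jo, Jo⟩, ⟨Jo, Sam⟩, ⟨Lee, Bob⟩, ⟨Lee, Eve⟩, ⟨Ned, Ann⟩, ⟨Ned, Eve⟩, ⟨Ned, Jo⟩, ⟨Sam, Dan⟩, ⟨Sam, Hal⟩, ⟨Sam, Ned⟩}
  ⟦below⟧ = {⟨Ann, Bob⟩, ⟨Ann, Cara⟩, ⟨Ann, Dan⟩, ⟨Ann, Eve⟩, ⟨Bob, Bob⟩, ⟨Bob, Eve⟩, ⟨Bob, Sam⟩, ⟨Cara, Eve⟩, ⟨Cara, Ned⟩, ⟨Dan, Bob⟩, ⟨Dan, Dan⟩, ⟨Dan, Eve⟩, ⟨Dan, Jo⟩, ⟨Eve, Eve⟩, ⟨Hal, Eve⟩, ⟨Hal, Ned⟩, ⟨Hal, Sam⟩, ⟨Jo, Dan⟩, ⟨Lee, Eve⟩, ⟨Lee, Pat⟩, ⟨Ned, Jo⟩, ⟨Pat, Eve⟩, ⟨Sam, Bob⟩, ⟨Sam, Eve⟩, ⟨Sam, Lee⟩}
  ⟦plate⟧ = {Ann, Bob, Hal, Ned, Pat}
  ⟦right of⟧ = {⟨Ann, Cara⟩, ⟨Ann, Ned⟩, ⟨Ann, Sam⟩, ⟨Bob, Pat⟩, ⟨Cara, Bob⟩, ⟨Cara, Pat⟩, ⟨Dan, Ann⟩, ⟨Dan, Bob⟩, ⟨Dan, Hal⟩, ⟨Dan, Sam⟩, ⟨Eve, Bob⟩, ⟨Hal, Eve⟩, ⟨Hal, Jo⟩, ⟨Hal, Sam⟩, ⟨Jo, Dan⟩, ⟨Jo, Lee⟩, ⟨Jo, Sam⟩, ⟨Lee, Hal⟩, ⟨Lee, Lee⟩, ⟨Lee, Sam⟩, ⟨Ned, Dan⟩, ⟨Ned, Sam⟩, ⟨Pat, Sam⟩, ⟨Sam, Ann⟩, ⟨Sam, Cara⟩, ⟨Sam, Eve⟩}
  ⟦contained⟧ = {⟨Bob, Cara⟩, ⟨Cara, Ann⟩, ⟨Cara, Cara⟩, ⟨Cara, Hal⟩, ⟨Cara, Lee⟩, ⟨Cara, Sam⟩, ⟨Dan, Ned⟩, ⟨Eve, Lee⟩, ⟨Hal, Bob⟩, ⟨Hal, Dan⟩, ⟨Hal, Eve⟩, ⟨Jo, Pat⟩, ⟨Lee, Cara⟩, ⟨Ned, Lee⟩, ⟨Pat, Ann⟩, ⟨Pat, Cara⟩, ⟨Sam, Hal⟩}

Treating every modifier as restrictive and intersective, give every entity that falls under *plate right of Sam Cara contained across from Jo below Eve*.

⟦right of Sam⟧ = {x : ⟨x, Sam⟩ ∈ ⟦right of⟧} = {Ann, Dan, Hal, Jo, Lee, Ned, Pat}
⟦Cara contained⟧ = {x : ⟨Cara, x⟩ ∈ ⟦contained⟧} = {Ann, Cara, Hal, Lee, Sam}
⟦across from Jo⟧ = {x : ⟨x, Jo⟩ ∈ ⟦across from⟧} = {Ann, Bob, Eve, Hal, Jo, Ned}
⟦below Eve⟧ = {x : ⟨x, Eve⟩ ∈ ⟦below⟧} = {Ann, Bob, Cara, Dan, Eve, Hal, Lee, Pat, Sam}
⟦plate⟧ = {Ann, Bob, Hal, Ned, Pat}
… ∩ ⟦right of Sam⟧ = {Ann, Bob, Hal, Ned, Pat} ∩ {Ann, Dan, Hal, Jo, Lee, Ned, Pat} = {Ann, Hal, Ned, Pat}
… ∩ ⟦Cara contained⟧ = {Ann, Hal, Ned, Pat} ∩ {Ann, Cara, Hal, Lee, Sam} = {Ann, Hal}
… ∩ ⟦across from Jo⟧ = {Ann, Hal} ∩ {Ann, Bob, Eve, Hal, Jo, Ned} = {Ann, Hal}
… ∩ ⟦below Eve⟧ = {Ann, Hal} ∩ {Ann, Bob, Cara, Dan, Eve, Hal, Lee, Pat, Sam} = {Ann, Hal}
So ⟦plate right of Sam Cara contained across from Jo below Eve⟧ = {Ann, Hal}.

{Ann, Hal}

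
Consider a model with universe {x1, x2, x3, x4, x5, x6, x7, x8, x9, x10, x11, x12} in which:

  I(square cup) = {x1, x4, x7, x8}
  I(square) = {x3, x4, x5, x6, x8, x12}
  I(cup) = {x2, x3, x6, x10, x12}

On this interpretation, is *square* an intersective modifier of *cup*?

no

⟦square⟧ ∩ ⟦cup⟧ = {x3, x4, x5, x6, x8, x12} ∩ {x2, x3, x6, x10, x12} = {x3, x6, x12}
Observed ⟦square cup⟧ = {x1, x4, x7, x8}.
These differ, so the modifier is not intersective in this model.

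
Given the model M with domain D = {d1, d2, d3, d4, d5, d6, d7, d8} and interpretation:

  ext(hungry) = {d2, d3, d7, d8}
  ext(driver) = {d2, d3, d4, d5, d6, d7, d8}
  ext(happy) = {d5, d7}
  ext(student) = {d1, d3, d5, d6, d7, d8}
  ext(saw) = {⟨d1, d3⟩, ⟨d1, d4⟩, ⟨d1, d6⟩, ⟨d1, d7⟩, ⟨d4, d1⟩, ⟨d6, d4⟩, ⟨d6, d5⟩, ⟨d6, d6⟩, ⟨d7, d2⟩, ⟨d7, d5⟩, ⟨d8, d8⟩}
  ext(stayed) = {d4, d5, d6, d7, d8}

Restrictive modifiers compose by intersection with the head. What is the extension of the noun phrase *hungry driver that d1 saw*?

⟦that d1 saw⟧ = {x : ⟨d1, x⟩ ∈ ⟦saw⟧} = {d3, d4, d6, d7}
⟦driver⟧ = {d2, d3, d4, d5, d6, d7, d8}
… ∩ ⟦that d1 saw⟧ = {d2, d3, d4, d5, d6, d7, d8} ∩ {d3, d4, d6, d7} = {d3, d4, d6, d7}
… ∩ ⟦hungry⟧ = {d3, d4, d6, d7} ∩ {d2, d3, d7, d8} = {d3, d7}
So ⟦hungry driver that d1 saw⟧ = {d3, d7}.

{d3, d7}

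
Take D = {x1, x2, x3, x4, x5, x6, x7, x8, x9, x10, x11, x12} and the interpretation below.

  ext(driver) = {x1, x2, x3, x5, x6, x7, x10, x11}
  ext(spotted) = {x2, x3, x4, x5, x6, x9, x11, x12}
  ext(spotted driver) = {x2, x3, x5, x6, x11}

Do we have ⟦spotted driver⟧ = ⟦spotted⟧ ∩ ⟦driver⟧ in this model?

yes

⟦spotted⟧ ∩ ⟦driver⟧ = {x2, x3, x4, x5, x6, x9, x11, x12} ∩ {x1, x2, x3, x5, x6, x7, x10, x11} = {x2, x3, x5, x6, x11}
Observed ⟦spotted driver⟧ = {x2, x3, x5, x6, x11}.
These coincide, so the modifier is intersective here.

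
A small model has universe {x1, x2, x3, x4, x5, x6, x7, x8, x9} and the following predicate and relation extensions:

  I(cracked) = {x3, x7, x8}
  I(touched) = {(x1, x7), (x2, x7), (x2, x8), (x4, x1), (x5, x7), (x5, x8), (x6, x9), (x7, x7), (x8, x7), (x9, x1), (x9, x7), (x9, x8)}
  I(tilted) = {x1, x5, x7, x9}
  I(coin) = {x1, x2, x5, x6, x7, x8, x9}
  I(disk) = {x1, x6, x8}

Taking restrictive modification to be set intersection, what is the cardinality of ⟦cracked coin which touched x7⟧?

⟦which touched x7⟧ = {x : ⟨x, x7⟩ ∈ ⟦touched⟧} = {x1, x2, x5, x7, x8, x9}
⟦coin⟧ = {x1, x2, x5, x6, x7, x8, x9}
… ∩ ⟦which touched x7⟧ = {x1, x2, x5, x6, x7, x8, x9} ∩ {x1, x2, x5, x7, x8, x9} = {x1, x2, x5, x7, x8, x9}
… ∩ ⟦cracked⟧ = {x1, x2, x5, x7, x8, x9} ∩ {x3, x7, x8} = {x7, x8}
⟦cracked coin which touched x7⟧ = {x7, x8}, so the cardinality is 2.

2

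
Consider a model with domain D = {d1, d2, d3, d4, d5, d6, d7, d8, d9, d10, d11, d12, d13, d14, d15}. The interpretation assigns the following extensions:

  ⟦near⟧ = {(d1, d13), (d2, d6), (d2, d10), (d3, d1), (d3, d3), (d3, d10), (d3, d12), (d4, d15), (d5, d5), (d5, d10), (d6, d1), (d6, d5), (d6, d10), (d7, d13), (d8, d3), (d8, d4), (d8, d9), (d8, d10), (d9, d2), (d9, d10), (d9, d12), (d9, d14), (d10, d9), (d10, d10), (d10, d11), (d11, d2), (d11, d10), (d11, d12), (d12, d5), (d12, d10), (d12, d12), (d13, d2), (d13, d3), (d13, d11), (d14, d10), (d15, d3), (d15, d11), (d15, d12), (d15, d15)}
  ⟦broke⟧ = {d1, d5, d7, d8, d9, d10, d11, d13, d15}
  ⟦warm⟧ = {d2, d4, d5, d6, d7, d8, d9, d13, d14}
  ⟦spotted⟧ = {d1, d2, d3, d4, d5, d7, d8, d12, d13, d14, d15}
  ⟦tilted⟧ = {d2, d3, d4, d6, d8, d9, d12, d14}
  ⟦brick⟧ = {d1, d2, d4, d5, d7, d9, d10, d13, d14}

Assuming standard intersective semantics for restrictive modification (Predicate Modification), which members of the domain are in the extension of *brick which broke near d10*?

{d5, d9, d10}

⟦which broke⟧ = ⟦broke⟧ = {d1, d5, d7, d8, d9, d10, d11, d13, d15}
⟦near d10⟧ = {x : ⟨x, d10⟩ ∈ ⟦near⟧} = {d2, d3, d5, d6, d8, d9, d10, d11, d12, d14}
⟦brick⟧ = {d1, d2, d4, d5, d7, d9, d10, d13, d14}
… ∩ ⟦which broke⟧ = {d1, d2, d4, d5, d7, d9, d10, d13, d14} ∩ {d1, d5, d7, d8, d9, d10, d11, d13, d15} = {d1, d5, d7, d9, d10, d13}
… ∩ ⟦near d10⟧ = {d1, d5, d7, d9, d10, d13} ∩ {d2, d3, d5, d6, d8, d9, d10, d11, d12, d14} = {d5, d9, d10}
So ⟦brick which broke near d10⟧ = {d5, d9, d10}.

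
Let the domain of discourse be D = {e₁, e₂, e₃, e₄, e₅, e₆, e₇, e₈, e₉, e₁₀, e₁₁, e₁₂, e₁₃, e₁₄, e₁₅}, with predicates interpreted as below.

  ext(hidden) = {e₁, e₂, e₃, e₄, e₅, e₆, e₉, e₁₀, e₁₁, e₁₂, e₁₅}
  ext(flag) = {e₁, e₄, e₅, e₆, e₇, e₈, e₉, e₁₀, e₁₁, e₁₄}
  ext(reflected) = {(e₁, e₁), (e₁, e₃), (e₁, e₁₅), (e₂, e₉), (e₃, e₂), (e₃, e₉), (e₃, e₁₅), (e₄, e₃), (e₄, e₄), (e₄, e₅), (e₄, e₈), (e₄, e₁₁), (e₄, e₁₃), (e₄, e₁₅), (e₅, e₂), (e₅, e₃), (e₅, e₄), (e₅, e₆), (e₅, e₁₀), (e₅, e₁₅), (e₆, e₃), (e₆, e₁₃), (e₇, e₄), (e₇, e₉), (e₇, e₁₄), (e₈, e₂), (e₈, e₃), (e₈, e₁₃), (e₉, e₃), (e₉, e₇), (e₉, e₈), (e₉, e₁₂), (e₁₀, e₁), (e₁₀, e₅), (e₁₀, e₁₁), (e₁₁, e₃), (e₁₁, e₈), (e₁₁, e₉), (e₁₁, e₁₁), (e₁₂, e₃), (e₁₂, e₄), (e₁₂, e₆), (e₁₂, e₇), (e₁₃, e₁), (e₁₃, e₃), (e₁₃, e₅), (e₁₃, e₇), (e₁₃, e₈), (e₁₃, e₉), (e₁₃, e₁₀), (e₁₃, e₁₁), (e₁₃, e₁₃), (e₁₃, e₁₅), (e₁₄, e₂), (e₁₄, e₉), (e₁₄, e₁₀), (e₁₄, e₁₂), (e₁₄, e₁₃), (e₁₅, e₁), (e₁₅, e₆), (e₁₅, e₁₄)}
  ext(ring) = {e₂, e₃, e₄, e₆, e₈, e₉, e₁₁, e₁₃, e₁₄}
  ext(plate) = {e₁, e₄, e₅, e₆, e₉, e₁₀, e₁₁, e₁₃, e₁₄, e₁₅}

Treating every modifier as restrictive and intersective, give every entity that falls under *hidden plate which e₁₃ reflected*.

⟦which e₁₃ reflected⟧ = {x : ⟨e₁₃, x⟩ ∈ ⟦reflected⟧} = {e₁, e₃, e₅, e₇, e₈, e₉, e₁₀, e₁₁, e₁₃, e₁₅}
⟦plate⟧ = {e₁, e₄, e₅, e₆, e₉, e₁₀, e₁₁, e₁₃, e₁₄, e₁₅}
… ∩ ⟦which e₁₃ reflected⟧ = {e₁, e₄, e₅, e₆, e₉, e₁₀, e₁₁, e₁₃, e₁₄, e₁₅} ∩ {e₁, e₃, e₅, e₇, e₈, e₉, e₁₀, e₁₁, e₁₃, e₁₅} = {e₁, e₅, e₉, e₁₀, e₁₁, e₁₃, e₁₅}
… ∩ ⟦hidden⟧ = {e₁, e₅, e₉, e₁₀, e₁₁, e₁₃, e₁₅} ∩ {e₁, e₂, e₃, e₄, e₅, e₆, e₉, e₁₀, e₁₁, e₁₂, e₁₅} = {e₁, e₅, e₉, e₁₀, e₁₁, e₁₅}
So ⟦hidden plate which e₁₃ reflected⟧ = {e₁, e₅, e₉, e₁₀, e₁₁, e₁₅}.

{e₁, e₅, e₉, e₁₀, e₁₁, e₁₅}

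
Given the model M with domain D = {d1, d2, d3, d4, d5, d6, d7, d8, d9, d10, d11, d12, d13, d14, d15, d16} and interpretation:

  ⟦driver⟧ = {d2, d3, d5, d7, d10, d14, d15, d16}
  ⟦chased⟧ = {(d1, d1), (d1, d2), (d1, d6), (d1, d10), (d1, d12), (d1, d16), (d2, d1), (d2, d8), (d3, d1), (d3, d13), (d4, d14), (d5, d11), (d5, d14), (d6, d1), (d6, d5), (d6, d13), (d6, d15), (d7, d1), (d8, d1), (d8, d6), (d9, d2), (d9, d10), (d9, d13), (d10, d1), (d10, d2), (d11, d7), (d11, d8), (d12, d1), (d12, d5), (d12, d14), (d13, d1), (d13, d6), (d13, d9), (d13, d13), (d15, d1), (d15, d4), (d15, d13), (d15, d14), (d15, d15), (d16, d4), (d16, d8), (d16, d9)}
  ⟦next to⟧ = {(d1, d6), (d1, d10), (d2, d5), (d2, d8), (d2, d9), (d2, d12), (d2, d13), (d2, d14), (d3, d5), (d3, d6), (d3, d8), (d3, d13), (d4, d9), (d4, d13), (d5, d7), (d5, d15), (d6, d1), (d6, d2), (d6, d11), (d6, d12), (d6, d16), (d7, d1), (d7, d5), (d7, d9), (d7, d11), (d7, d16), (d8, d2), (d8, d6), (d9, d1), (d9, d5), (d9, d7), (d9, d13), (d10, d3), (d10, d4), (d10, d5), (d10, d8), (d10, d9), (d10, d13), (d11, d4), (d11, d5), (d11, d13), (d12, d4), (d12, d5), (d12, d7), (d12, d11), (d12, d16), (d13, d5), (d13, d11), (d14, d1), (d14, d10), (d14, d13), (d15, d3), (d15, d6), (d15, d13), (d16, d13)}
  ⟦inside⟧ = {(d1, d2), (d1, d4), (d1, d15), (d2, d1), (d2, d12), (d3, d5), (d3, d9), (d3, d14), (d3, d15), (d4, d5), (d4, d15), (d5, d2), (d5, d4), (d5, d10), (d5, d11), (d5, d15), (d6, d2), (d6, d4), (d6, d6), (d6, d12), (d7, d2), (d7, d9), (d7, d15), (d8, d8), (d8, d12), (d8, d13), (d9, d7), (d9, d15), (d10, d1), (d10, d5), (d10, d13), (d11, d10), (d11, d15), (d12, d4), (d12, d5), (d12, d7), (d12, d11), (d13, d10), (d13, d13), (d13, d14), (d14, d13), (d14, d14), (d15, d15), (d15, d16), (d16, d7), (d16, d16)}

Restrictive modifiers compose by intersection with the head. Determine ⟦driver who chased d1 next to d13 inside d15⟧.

{d3, d15}

⟦who chased d1⟧ = {x : ⟨x, d1⟩ ∈ ⟦chased⟧} = {d1, d2, d3, d6, d7, d8, d10, d12, d13, d15}
⟦next to d13⟧ = {x : ⟨x, d13⟩ ∈ ⟦next to⟧} = {d2, d3, d4, d9, d10, d11, d14, d15, d16}
⟦inside d15⟧ = {x : ⟨x, d15⟩ ∈ ⟦inside⟧} = {d1, d3, d4, d5, d7, d9, d11, d15}
⟦driver⟧ = {d2, d3, d5, d7, d10, d14, d15, d16}
… ∩ ⟦who chased d1⟧ = {d2, d3, d5, d7, d10, d14, d15, d16} ∩ {d1, d2, d3, d6, d7, d8, d10, d12, d13, d15} = {d2, d3, d7, d10, d15}
… ∩ ⟦next to d13⟧ = {d2, d3, d7, d10, d15} ∩ {d2, d3, d4, d9, d10, d11, d14, d15, d16} = {d2, d3, d10, d15}
… ∩ ⟦inside d15⟧ = {d2, d3, d10, d15} ∩ {d1, d3, d4, d5, d7, d9, d11, d15} = {d3, d15}
So ⟦driver who chased d1 next to d13 inside d15⟧ = {d3, d15}.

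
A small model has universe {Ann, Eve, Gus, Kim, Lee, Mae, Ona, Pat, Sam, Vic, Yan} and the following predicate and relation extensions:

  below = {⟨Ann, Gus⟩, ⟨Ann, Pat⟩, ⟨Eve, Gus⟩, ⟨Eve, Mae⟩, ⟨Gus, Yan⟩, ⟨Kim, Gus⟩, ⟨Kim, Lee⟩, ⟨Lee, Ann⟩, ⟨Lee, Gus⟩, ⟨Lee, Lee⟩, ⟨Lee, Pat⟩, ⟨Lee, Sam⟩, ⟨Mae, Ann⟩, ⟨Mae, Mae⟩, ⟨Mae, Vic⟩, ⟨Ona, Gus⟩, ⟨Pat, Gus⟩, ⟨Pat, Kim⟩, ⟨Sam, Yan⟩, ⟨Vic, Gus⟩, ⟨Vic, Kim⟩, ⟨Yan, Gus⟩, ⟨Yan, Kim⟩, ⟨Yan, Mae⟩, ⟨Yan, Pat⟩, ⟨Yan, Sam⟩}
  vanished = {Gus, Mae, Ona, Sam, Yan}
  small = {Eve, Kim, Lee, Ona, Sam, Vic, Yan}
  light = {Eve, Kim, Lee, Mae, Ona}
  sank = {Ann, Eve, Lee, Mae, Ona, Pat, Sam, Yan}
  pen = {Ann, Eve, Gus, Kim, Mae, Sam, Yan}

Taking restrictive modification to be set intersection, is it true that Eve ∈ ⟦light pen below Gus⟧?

⟦below Gus⟧ = {x : ⟨x, Gus⟩ ∈ ⟦below⟧} = {Ann, Eve, Kim, Lee, Ona, Pat, Vic, Yan}
⟦pen⟧ = {Ann, Eve, Gus, Kim, Mae, Sam, Yan}
… ∩ ⟦below Gus⟧ = {Ann, Eve, Gus, Kim, Mae, Sam, Yan} ∩ {Ann, Eve, Kim, Lee, Ona, Pat, Vic, Yan} = {Ann, Eve, Kim, Yan}
… ∩ ⟦light⟧ = {Ann, Eve, Kim, Yan} ∩ {Eve, Kim, Lee, Mae, Ona} = {Eve, Kim}
⟦light pen below Gus⟧ = {Eve, Kim}; Eve ∈ this set.

yes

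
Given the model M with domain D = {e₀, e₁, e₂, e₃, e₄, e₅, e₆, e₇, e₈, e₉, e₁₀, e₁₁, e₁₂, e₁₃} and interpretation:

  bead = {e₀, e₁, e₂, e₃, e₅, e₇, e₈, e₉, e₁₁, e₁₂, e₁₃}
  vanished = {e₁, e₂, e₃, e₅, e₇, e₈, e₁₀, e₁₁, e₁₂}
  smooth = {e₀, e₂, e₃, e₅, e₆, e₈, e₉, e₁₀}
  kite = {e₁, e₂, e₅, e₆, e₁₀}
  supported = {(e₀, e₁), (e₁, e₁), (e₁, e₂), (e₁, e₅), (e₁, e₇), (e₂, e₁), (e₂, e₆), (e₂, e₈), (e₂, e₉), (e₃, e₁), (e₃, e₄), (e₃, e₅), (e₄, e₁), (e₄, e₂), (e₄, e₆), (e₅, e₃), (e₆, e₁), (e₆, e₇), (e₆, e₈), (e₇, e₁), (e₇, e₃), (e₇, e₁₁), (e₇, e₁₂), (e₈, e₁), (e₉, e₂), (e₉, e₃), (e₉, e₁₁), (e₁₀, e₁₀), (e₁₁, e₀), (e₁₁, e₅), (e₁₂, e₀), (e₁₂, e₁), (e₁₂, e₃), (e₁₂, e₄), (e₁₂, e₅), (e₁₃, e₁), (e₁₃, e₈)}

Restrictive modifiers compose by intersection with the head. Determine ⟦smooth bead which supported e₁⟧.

⟦which supported e₁⟧ = {x : ⟨x, e₁⟩ ∈ ⟦supported⟧} = {e₀, e₁, e₂, e₃, e₄, e₆, e₇, e₈, e₁₂, e₁₃}
⟦bead⟧ = {e₀, e₁, e₂, e₃, e₅, e₇, e₈, e₉, e₁₁, e₁₂, e₁₃}
… ∩ ⟦which supported e₁⟧ = {e₀, e₁, e₂, e₃, e₅, e₇, e₈, e₉, e₁₁, e₁₂, e₁₃} ∩ {e₀, e₁, e₂, e₃, e₄, e₆, e₇, e₈, e₁₂, e₁₃} = {e₀, e₁, e₂, e₃, e₇, e₈, e₁₂, e₁₃}
… ∩ ⟦smooth⟧ = {e₀, e₁, e₂, e₃, e₇, e₈, e₁₂, e₁₃} ∩ {e₀, e₂, e₃, e₅, e₆, e₈, e₉, e₁₀} = {e₀, e₂, e₃, e₈}
So ⟦smooth bead which supported e₁⟧ = {e₀, e₂, e₃, e₈}.

{e₀, e₂, e₃, e₈}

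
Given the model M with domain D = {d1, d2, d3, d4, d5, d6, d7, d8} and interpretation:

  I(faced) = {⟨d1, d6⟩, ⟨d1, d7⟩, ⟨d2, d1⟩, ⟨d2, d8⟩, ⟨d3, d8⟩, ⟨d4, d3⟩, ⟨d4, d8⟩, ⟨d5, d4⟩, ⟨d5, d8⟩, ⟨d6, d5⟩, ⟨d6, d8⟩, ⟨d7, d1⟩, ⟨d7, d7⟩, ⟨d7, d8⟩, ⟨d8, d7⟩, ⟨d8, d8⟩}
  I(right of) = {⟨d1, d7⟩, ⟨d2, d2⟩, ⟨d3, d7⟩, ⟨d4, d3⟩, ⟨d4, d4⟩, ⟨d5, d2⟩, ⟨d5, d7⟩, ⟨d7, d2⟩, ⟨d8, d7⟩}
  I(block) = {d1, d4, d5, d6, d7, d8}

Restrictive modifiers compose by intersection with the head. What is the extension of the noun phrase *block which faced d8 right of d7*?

{d5, d8}

⟦which faced d8⟧ = {x : ⟨x, d8⟩ ∈ ⟦faced⟧} = {d2, d3, d4, d5, d6, d7, d8}
⟦right of d7⟧ = {x : ⟨x, d7⟩ ∈ ⟦right of⟧} = {d1, d3, d5, d8}
⟦block⟧ = {d1, d4, d5, d6, d7, d8}
… ∩ ⟦which faced d8⟧ = {d1, d4, d5, d6, d7, d8} ∩ {d2, d3, d4, d5, d6, d7, d8} = {d4, d5, d6, d7, d8}
… ∩ ⟦right of d7⟧ = {d4, d5, d6, d7, d8} ∩ {d1, d3, d5, d8} = {d5, d8}
So ⟦block which faced d8 right of d7⟧ = {d5, d8}.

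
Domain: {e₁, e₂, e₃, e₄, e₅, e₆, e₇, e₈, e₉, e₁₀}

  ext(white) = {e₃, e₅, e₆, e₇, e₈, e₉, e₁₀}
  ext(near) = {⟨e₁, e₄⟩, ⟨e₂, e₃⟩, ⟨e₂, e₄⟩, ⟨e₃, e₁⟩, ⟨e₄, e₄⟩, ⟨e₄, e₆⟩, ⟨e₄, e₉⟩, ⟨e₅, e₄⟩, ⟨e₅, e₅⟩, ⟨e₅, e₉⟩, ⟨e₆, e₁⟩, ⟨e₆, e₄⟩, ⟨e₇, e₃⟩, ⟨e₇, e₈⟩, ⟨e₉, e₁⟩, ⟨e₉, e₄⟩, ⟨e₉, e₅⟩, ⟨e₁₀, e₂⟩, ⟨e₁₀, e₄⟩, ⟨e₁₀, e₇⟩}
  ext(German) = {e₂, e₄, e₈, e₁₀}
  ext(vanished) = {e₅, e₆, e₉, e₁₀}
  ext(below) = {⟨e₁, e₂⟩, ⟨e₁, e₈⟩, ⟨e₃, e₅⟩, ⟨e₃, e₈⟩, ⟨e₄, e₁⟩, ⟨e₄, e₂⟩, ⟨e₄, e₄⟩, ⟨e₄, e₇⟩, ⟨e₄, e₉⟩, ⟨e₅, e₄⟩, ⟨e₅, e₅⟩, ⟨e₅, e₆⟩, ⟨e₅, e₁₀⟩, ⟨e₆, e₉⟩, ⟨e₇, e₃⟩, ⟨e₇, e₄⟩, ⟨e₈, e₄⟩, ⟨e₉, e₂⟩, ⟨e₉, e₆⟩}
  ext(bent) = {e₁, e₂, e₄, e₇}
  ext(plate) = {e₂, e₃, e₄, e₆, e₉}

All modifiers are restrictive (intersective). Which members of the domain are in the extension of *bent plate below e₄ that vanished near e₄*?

{}

⟦below e₄⟧ = {x : ⟨x, e₄⟩ ∈ ⟦below⟧} = {e₄, e₅, e₇, e₈}
⟦that vanished⟧ = ⟦vanished⟧ = {e₅, e₆, e₉, e₁₀}
⟦near e₄⟧ = {x : ⟨x, e₄⟩ ∈ ⟦near⟧} = {e₁, e₂, e₄, e₅, e₆, e₉, e₁₀}
⟦plate⟧ = {e₂, e₃, e₄, e₆, e₉}
… ∩ ⟦below e₄⟧ = {e₂, e₃, e₄, e₆, e₉} ∩ {e₄, e₅, e₇, e₈} = {e₄}
… ∩ ⟦that vanished⟧ = {e₄} ∩ {e₅, e₆, e₉, e₁₀} = ∅
… ∩ ⟦near e₄⟧ = ∅ ∩ {e₁, e₂, e₄, e₅, e₆, e₉, e₁₀} = ∅
… ∩ ⟦bent⟧ = ∅ ∩ {e₁, e₂, e₄, e₇} = ∅
So ⟦bent plate below e₄ that vanished near e₄⟧ = {}.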